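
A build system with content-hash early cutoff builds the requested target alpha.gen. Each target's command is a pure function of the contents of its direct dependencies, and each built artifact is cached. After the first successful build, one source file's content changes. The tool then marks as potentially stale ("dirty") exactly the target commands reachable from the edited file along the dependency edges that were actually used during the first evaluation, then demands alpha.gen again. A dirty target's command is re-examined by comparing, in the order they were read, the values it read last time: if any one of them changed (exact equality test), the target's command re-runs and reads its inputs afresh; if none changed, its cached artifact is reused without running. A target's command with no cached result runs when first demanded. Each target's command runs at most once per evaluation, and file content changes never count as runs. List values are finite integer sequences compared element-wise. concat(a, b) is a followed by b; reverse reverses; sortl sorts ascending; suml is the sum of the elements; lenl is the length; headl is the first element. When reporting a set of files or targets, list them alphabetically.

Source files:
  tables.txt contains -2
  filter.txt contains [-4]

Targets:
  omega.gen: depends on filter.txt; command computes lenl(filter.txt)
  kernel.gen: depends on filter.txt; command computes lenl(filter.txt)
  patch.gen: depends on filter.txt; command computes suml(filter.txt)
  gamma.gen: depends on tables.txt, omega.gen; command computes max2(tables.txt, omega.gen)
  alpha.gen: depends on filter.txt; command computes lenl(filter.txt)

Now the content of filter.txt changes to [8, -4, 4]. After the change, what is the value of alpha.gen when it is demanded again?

First evaluation (everything demanded from the output):
  alpha.gen = lenl([-4]) = 1

Propagation after the edit:
  alpha.gen: runs — filter.txt [-4]->[8, -4, 4]; result 3.

New value of alpha.gen: 3.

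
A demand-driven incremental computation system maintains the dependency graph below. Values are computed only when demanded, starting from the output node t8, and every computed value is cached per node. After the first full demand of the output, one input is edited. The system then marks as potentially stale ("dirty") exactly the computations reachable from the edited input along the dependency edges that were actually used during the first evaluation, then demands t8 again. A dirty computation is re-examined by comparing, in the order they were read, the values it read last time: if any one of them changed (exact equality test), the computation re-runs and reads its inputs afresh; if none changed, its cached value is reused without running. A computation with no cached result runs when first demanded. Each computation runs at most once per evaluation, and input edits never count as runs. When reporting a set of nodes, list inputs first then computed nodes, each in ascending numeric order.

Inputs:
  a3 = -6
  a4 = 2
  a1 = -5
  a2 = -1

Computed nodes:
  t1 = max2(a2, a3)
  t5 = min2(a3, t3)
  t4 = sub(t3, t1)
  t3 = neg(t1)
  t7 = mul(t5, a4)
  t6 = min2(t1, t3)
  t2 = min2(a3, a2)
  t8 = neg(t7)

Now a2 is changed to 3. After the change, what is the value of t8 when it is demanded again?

New value of t8: 12.
Key observation: the change is absorbed at t5 — it re-runs but produces the same value, and the output's value is unchanged.

First evaluation (everything demanded from the output):
  t1 = max2(-1, -6) = -1
  t3 = neg(-1) = 1
  t5 = min2(-6, 1) = -6
  t7 = mul(-6, 2) = -12
  t8 = neg(-12) = 12

Propagation after the edit:
  t1: runs — a2 -1->3; result 3.
  t3: runs — t1 -1->3; result -3.
  t5: runs — t3 1->-3; result -6 (same value as before).
  t7: checked — values it read are unchanged (t5 unchanged, a4 unchanged); reused cached -12 without running.
  t8: checked — values it read are unchanged (t7 unchanged); reused cached 12 without running.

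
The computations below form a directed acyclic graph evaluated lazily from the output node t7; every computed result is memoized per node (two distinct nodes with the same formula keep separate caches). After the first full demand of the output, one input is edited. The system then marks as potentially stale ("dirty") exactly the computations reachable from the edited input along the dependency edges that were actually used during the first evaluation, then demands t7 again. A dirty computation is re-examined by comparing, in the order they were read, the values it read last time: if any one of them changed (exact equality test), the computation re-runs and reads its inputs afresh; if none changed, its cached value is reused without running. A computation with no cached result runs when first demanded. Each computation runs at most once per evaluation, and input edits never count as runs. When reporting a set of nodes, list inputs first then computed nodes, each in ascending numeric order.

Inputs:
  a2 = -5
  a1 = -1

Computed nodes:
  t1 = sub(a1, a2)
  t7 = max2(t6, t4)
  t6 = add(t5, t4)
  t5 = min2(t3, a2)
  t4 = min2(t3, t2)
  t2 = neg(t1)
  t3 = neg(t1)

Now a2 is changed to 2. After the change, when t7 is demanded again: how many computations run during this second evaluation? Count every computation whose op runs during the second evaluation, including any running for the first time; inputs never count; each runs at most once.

First demand of the output computes:
  t1 = sub(-1, -5) = 4
  t2 = neg(4) = -4
  t3 = neg(4) = -4
  t4 = min2(-4, -4) = -4
  t5 = min2(-4, -5) = -5
  t6 = add(-5, -4) = -9
  t7 = max2(-9, -4) = -4

After the edit, cleaning proceeds:
  t1: a read changed (a2 -5->2) — executes, giving -3.
  t2: a read changed (t1 4->-3) — executes, giving 3.
  t3: a read changed (t1 4->-3) — executes, giving 3.
  t4: a read changed (t3 -4->3; t2 -4->3) — executes, giving 3.
  t5: a read changed (t3 -4->3; a2 -5->2) — executes, giving 2.
  t6: a read changed (t5 -5->2; t4 -4->3) — executes, giving 5.
  t7: a read changed (t6 -9->5; t4 -4->3) — executes, giving 5.

7 computations run: t1, t2, t3, t4, t5, t6, t7.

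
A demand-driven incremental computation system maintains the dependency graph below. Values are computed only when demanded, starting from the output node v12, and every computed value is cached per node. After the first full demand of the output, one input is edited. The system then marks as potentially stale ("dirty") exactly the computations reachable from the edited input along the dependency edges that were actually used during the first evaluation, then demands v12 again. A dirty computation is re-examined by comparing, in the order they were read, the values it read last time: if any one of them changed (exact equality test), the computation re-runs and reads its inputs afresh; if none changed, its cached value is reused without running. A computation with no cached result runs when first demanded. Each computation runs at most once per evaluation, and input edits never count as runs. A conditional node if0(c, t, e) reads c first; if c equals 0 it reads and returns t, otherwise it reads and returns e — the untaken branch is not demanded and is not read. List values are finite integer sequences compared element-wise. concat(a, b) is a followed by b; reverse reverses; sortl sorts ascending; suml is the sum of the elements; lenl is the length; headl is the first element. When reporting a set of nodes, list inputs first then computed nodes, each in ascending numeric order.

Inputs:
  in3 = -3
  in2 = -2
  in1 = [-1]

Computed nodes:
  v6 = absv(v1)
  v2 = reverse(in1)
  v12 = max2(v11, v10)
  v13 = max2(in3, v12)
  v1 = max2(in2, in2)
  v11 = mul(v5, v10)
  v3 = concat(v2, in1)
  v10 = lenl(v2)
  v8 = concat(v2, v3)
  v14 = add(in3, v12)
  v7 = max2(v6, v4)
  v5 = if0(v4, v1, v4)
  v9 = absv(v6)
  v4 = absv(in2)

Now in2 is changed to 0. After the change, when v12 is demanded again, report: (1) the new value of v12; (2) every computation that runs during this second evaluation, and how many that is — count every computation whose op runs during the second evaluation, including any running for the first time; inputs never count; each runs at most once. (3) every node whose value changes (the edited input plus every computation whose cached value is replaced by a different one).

First evaluation (everything demanded from the output):
  v2 = reverse([-1]) = [-1]
  v4 = absv(-2) = 2
  v5 = if0(v4=2 -> else branch v4) = 2
  v10 = lenl([-1]) = 1
  v11 = mul(2, 1) = 2
  v12 = max2(2, 1) = 2

Propagation after the edit:
  v1: demanded for the first time — runs, produces 0.
  v4: runs — in2 -2->0; result 0.
  v5: runs — v4 2->0; v4 2->0; result 0.
  v11: runs — v5 2->0; result 0.
  v12: runs — v11 2->0; result 1.

Key observation: a condition flipped, so demand reaches new nodes — v1 runs for the first time.

New value of v12: 1.
Computations that run: v1, v4, v5, v11, v12 — 5 in total.
Values that change: in2, v4, v5, v11, v12.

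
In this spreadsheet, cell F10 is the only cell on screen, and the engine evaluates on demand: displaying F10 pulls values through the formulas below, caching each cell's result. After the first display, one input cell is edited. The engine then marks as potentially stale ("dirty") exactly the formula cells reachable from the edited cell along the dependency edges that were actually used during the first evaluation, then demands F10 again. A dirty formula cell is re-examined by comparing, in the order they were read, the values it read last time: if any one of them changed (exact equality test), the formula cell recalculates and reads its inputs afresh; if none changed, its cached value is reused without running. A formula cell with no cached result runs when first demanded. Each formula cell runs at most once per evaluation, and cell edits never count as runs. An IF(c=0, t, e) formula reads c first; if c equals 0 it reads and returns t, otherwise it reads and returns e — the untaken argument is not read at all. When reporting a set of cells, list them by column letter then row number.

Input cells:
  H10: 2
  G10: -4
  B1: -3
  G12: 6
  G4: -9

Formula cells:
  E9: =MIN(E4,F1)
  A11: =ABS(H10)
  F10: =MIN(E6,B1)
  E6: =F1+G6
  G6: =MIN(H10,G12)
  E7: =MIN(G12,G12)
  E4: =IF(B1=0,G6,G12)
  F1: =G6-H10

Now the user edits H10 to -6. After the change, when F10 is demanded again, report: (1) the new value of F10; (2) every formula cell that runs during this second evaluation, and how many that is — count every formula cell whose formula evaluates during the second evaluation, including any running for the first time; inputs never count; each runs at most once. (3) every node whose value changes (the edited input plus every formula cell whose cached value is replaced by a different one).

F10 now evaluates to -6.
Run set: E6, F1, F10, G6 (4 run).
Changed values: E6, F10, G6, H10.

Initial pass — values computed on the first demand:
  G6 = MIN(2, 6) = 2
  F1 = 2 - 2 = 0
  E6 = 0 + 2 = 2
  F10 = MIN(2, -3) = -3

Second demand — change propagation:
  G6: re-runs because H10 2->-6; new result -6.
  F1: re-runs because G6 2->-6; H10 2->-6; new result 0 (unchanged).
  E6: re-runs because G6 2->-6; new result -6.
  F10: re-runs because E6 2->-6; new result -6.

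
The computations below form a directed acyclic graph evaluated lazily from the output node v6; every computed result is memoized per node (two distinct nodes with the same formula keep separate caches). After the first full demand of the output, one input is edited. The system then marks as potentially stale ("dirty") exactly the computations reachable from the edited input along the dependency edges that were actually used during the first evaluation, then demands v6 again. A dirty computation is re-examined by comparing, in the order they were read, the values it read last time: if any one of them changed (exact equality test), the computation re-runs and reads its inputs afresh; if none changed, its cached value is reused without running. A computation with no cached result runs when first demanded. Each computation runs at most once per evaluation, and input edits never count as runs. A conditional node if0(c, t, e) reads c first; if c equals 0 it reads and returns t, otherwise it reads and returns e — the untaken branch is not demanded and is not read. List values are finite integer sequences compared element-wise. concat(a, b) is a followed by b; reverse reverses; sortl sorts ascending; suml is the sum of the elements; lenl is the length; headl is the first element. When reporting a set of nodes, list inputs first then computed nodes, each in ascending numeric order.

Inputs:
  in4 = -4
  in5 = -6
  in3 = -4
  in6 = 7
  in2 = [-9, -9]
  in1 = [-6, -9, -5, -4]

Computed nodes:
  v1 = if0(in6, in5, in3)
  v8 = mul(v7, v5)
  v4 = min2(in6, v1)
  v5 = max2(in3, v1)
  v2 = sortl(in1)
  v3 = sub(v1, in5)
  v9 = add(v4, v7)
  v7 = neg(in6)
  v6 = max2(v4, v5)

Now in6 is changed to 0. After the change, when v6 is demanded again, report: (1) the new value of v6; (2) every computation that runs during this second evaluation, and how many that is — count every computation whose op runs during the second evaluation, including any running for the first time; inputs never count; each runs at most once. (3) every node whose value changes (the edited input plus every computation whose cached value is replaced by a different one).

Demanding v6 again yields -4.
4 computations run: v1, v4, v5, v6.
The nodes whose values change: in6, v1, v4.

First demand of the output computes:
  v1 = if0(in6=7 -> else branch in3) = -4
  v4 = min2(7, -4) = -4
  v5 = max2(-4, -4) = -4
  v6 = max2(-4, -4) = -4

After the edit, cleaning proceeds:
  v1: a read changed (in6 7->0) — executes, giving -6.
  v4: a read changed (in6 7->0; v1 -4->-6) — executes, giving -6.
  v5: a read changed (v1 -4->-6) — executes, giving -4 — identical to its old value.
  v6: a read changed (v4 -4->-6) — executes, giving -4 — identical to its old value.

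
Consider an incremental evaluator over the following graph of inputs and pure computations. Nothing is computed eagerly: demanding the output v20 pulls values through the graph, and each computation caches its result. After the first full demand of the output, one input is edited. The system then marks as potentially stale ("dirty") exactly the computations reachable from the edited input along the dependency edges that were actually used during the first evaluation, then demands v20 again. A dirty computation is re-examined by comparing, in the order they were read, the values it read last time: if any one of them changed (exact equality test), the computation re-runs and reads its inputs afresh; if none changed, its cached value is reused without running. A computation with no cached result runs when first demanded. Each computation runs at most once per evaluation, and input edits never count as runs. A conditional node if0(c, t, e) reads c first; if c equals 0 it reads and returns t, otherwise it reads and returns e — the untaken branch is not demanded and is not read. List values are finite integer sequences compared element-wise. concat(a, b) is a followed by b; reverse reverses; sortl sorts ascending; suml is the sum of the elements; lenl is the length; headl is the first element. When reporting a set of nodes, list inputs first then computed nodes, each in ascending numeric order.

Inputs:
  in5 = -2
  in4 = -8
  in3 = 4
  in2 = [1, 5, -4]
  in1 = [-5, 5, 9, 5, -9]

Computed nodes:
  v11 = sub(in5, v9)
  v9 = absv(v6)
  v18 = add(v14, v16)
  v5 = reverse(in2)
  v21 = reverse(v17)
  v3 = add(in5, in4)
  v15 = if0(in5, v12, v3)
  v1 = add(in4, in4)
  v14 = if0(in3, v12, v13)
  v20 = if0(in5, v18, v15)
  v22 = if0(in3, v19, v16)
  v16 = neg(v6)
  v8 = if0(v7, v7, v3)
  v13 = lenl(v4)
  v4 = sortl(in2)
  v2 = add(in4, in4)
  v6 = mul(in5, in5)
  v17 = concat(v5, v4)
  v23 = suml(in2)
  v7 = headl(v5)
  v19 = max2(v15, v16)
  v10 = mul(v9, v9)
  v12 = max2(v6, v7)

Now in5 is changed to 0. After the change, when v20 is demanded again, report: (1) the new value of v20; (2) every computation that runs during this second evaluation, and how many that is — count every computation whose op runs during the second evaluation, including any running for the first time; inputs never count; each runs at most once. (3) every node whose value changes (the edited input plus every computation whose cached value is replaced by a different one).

v20 now evaluates to 3.
Run set: v4, v6, v13, v14, v16, v18, v20 (7 run).
Changed values: in5, v20.
The important point: the flipped condition redirects demand; v3, v15 are left stale, never re-checked.

Initial pass — values computed on the first demand:
  v3 = add(-2, -8) = -10
  v15 = if0(in5=-2 -> else branch v3) = -10
  v20 = if0(in5=-2 -> else branch v15) = -10

Second demand — change propagation:
  v3: dirty yet unreached — the second evaluation never asks for it.
  v4: newly demanded (no cache) — executes and yields [-4, 1, 5].
  v6: newly demanded (no cache) — executes and yields 0.
  v13: newly demanded (no cache) — executes and yields 3.
  v14: newly demanded (no cache) — executes and yields 3.
  v15: dirty yet unreached — the second evaluation never asks for it.
  v16: newly demanded (no cache) — executes and yields 0.
  v18: newly demanded (no cache) — executes and yields 3.
  v20: re-runs because in5 -2->0; new result 3.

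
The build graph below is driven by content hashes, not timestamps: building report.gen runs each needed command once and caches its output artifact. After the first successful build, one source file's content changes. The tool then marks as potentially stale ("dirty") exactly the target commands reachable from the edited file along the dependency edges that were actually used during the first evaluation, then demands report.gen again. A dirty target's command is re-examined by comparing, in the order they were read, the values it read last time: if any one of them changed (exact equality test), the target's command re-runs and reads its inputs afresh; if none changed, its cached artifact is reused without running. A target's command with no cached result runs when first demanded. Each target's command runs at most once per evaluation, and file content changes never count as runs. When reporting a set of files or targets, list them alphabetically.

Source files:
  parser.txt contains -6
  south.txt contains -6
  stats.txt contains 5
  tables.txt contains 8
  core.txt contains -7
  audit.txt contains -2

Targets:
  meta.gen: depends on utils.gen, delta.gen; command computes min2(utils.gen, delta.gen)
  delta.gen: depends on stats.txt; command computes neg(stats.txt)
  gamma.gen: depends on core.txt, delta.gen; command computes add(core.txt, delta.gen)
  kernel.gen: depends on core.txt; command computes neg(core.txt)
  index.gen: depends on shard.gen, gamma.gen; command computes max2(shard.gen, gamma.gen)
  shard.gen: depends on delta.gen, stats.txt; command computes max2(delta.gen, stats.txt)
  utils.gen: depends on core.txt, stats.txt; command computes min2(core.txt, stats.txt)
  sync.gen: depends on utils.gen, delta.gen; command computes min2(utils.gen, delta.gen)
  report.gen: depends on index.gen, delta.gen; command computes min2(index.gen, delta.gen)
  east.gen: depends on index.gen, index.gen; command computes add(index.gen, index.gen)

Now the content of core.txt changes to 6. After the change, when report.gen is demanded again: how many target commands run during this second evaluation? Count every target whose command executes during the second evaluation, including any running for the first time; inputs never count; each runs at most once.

Run set: gamma.gen, index.gen (2 run).
The important point: index.gen recomputes to an identical value, and the output ends up unchanged.

Initial pass — values computed on the first demand:
  delta.gen = neg(5) = -5
  gamma.gen = add(-7, -5) = -12
  shard.gen = max2(-5, 5) = 5
  index.gen = max2(5, -12) = 5
  report.gen = min2(5, -5) = -5

Second demand — change propagation:
  gamma.gen: re-runs because core.txt -7->6; new result 1.
  index.gen: re-runs because gamma.gen -12->1; new result 5 (unchanged).
  report.gen: re-examined; everything it read last time is the same (index.gen unchanged, delta.gen unchanged) — cache -5 kept, no run.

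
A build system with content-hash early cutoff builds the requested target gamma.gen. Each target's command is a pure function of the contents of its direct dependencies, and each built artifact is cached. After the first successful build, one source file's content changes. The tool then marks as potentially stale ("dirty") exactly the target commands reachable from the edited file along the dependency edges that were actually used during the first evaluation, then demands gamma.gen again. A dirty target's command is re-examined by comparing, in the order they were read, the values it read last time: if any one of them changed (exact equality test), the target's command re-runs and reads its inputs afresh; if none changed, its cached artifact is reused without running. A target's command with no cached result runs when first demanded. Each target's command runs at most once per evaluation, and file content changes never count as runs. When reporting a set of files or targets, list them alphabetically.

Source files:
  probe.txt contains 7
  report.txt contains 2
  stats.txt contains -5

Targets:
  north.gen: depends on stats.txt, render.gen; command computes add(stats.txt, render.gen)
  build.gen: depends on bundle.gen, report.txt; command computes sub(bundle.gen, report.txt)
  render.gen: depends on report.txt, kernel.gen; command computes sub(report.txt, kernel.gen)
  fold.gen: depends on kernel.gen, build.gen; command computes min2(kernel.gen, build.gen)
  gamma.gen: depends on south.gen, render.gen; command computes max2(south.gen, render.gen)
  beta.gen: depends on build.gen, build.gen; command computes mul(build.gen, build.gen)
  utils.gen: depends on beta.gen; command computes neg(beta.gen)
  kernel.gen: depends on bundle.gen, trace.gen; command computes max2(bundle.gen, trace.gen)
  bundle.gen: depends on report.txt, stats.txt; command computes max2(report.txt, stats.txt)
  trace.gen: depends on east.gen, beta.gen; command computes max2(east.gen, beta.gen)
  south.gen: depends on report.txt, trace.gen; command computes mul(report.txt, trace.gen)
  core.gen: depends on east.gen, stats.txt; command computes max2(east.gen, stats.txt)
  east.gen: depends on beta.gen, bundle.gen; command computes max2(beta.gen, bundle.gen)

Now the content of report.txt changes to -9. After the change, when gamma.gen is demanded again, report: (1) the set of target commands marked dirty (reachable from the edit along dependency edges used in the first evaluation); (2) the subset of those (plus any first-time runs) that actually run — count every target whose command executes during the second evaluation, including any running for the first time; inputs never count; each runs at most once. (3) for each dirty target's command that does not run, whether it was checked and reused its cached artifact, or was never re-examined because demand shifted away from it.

Marked dirty: beta.gen, build.gen, bundle.gen, east.gen, gamma.gen, kernel.gen, render.gen, south.gen, trace.gen.
Target commands that run: beta.gen, build.gen, bundle.gen, east.gen, gamma.gen, kernel.gen, render.gen, south.gen, trace.gen — 9 in total.
Every dirty target's command ran.

First evaluation (everything demanded from the output):
  bundle.gen = max2(2, -5) = 2
  build.gen = sub(2, 2) = 0
  beta.gen = mul(0, 0) = 0
  east.gen = max2(0, 2) = 2
  trace.gen = max2(2, 0) = 2
  kernel.gen = max2(2, 2) = 2
  render.gen = sub(2, 2) = 0
  south.gen = mul(2, 2) = 4
  gamma.gen = max2(4, 0) = 4

Propagation after the edit:
  bundle.gen: runs — report.txt 2->-9; result -5.
  build.gen: runs — bundle.gen 2->-5; report.txt 2->-9; result 4.
  beta.gen: runs — build.gen 0->4; build.gen 0->4; result 16.
  east.gen: runs — beta.gen 0->16; bundle.gen 2->-5; result 16.
  trace.gen: runs — east.gen 2->16; beta.gen 0->16; result 16.
  kernel.gen: runs — bundle.gen 2->-5; trace.gen 2->16; result 16.
  render.gen: runs — report.txt 2->-9; kernel.gen 2->16; result -25.
  south.gen: runs — report.txt 2->-9; trace.gen 2->16; result -144.
  gamma.gen: runs — south.gen 4->-144; render.gen 0->-25; result -25.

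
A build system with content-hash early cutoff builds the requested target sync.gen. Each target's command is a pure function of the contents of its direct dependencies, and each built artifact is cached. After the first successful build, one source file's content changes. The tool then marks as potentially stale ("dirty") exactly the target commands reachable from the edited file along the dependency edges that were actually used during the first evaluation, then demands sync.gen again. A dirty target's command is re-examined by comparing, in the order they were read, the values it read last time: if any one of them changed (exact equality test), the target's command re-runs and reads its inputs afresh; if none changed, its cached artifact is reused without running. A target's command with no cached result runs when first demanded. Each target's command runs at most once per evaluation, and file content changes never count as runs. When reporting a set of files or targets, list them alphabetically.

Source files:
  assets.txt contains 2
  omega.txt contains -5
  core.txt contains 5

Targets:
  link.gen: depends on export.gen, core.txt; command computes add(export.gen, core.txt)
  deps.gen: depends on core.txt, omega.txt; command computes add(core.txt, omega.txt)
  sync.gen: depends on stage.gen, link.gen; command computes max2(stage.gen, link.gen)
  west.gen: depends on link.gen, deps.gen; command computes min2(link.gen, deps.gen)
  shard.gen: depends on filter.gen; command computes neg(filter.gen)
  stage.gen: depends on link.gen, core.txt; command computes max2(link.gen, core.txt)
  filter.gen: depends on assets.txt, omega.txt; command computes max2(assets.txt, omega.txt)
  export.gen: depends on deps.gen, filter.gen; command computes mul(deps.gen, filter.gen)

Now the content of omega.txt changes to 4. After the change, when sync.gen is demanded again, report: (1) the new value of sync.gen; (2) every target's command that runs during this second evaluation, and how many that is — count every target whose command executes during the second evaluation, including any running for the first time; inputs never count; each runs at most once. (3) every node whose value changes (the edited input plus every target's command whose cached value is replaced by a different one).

First evaluation (everything demanded from the output):
  deps.gen = add(5, -5) = 0
  filter.gen = max2(2, -5) = 2
  export.gen = mul(0, 2) = 0
  link.gen = add(0, 5) = 5
  stage.gen = max2(5, 5) = 5
  sync.gen = max2(5, 5) = 5

Propagation after the edit:
  deps.gen: runs — omega.txt -5->4; result 9.
  filter.gen: runs — omega.txt -5->4; result 4.
  export.gen: runs — deps.gen 0->9; filter.gen 2->4; result 36.
  link.gen: runs — export.gen 0->36; result 41.
  stage.gen: runs — link.gen 5->41; result 41.
  sync.gen: runs — stage.gen 5->41; link.gen 5->41; result 41.

New value of sync.gen: 41.
Target commands that run: deps.gen, export.gen, filter.gen, link.gen, stage.gen, sync.gen — 6 in total.
Values that change: deps.gen, export.gen, filter.gen, link.gen, omega.txt, stage.gen, sync.gen.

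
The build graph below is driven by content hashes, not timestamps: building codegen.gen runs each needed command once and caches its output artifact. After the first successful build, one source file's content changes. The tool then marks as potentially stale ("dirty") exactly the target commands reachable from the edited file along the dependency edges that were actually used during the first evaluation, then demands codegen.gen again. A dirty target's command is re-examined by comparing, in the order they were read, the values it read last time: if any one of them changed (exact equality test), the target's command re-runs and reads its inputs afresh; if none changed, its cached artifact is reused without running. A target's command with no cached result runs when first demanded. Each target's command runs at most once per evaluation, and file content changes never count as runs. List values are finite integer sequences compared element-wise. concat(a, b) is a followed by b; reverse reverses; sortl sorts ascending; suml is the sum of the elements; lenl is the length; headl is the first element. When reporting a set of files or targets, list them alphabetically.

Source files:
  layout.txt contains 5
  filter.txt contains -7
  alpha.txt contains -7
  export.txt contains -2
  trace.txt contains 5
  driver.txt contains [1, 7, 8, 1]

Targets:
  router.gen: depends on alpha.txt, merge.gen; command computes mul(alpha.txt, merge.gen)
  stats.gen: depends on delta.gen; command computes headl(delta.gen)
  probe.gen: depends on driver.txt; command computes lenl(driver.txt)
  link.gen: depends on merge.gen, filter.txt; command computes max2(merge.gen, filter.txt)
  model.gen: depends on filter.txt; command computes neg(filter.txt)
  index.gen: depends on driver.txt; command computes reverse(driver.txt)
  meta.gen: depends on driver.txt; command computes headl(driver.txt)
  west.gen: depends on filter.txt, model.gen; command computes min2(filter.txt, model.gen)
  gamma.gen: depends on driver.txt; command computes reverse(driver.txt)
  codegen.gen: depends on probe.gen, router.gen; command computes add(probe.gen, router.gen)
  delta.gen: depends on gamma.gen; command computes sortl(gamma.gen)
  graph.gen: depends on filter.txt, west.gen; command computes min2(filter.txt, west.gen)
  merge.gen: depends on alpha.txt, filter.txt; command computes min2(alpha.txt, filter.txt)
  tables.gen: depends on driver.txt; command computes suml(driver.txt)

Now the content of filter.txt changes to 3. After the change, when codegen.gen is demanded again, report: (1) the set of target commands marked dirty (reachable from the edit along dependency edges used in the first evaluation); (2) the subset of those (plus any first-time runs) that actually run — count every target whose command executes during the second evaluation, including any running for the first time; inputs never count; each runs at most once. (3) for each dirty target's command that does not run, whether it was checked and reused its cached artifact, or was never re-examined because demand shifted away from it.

Dirty set: codegen.gen, merge.gen, router.gen.
Run set: merge.gen (1 run).
Re-examined without running (cache reused): codegen.gen, router.gen.
The important point: merge.gen recomputes to an identical value, and the output ends up unchanged.

Initial pass — values computed on the first demand:
  merge.gen = min2(-7, -7) = -7
  probe.gen = lenl([1, 7, 8, 1]) = 4
  router.gen = mul(-7, -7) = 49
  codegen.gen = add(4, 49) = 53

Second demand — change propagation:
  merge.gen: re-runs because filter.txt -7->3; new result -7 (unchanged).
  router.gen: re-examined; everything it read last time is the same (alpha.txt unchanged, merge.gen unchanged) — cache 49 kept, no run.
  codegen.gen: re-examined; everything it read last time is the same (probe.gen unchanged, router.gen unchanged) — cache 53 kept, no run.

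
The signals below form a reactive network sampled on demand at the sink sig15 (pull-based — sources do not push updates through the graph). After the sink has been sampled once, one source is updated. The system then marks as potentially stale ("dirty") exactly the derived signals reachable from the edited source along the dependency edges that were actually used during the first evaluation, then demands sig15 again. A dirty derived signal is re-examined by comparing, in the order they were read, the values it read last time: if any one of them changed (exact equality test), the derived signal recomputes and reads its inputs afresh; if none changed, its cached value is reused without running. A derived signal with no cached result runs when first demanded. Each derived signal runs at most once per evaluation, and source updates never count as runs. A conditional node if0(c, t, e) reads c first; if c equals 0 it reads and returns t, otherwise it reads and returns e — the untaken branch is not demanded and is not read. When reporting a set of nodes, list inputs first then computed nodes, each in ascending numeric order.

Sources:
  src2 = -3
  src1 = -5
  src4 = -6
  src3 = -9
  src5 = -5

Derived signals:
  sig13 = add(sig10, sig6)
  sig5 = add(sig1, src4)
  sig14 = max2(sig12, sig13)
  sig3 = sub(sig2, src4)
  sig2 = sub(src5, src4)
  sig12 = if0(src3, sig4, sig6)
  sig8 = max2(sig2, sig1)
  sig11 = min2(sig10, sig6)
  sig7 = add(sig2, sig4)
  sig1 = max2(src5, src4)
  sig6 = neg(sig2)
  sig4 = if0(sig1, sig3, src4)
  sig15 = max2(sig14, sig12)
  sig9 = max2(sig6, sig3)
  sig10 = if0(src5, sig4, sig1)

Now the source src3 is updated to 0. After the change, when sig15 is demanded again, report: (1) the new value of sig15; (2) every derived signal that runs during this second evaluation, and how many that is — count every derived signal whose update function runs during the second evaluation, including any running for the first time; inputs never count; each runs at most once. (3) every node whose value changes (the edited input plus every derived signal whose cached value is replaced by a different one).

sig15 now evaluates to -6.
Run set: sig4, sig12, sig14, sig15 (4 run).
Changed values: src3, sig12, sig14, sig15.
The important point: the flipped condition pulls in fresh nodes; sig4 runs for the first time.

Initial pass — values computed on the first demand:
  sig1 = max2(-5, -6) = -5
  sig2 = sub(-5, -6) = 1
  sig6 = neg(1) = -1
  sig10 = if0(src5=-5 -> else branch sig1) = -5
  sig12 = if0(src3=-9 -> else branch sig6) = -1
  sig13 = add(-5, -1) = -6
  sig14 = max2(-1, -6) = -1
  sig15 = max2(-1, -1) = -1

Second demand — change propagation:
  sig4: newly demanded (no cache) — executes and yields -6.
  sig12: re-runs because src3 -9->0; new result -6.
  sig14: re-runs because sig12 -1->-6; new result -6.
  sig15: re-runs because sig14 -1->-6; sig12 -1->-6; new result -6.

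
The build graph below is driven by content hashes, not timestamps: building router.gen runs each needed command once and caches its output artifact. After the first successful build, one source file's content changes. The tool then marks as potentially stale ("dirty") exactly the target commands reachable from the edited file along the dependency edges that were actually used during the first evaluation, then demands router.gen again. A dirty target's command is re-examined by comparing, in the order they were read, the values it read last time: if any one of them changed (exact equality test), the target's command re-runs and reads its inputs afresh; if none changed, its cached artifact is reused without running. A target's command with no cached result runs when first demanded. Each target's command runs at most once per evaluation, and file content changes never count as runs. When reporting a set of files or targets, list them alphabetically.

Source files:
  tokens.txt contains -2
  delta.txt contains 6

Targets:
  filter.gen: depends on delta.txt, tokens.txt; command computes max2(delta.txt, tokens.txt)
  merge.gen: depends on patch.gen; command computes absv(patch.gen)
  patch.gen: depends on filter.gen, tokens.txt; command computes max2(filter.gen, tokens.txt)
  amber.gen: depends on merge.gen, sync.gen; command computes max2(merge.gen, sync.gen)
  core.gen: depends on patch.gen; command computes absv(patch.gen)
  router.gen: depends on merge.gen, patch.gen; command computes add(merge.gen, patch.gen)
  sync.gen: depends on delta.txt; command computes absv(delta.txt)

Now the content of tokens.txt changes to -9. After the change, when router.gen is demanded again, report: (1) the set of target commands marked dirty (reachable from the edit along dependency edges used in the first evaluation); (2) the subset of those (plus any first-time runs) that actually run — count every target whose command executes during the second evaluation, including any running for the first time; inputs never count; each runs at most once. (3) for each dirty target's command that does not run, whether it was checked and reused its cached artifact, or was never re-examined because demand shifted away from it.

Initial pass — values computed on the first demand:
  filter.gen = max2(6, -2) = 6
  patch.gen = max2(6, -2) = 6
  merge.gen = absv(6) = 6
  router.gen = add(6, 6) = 12

Second demand — change propagation:
  filter.gen: re-runs because tokens.txt -2->-9; new result 6 (unchanged).
  patch.gen: re-runs because tokens.txt -2->-9; new result 6 (unchanged).
  merge.gen: re-examined; everything it read last time is the same (patch.gen unchanged) — cache 6 kept, no run.
  router.gen: re-examined; everything it read last time is the same (merge.gen unchanged, patch.gen unchanged) — cache 12 kept, no run.

The important point: at merge.gen every value read last time is unchanged, so the dirty flag clears without a run.

Dirty set: filter.gen, merge.gen, patch.gen, router.gen.
Run set: filter.gen, patch.gen (2 run).
Re-examined without running (cache reused): merge.gen, router.gen.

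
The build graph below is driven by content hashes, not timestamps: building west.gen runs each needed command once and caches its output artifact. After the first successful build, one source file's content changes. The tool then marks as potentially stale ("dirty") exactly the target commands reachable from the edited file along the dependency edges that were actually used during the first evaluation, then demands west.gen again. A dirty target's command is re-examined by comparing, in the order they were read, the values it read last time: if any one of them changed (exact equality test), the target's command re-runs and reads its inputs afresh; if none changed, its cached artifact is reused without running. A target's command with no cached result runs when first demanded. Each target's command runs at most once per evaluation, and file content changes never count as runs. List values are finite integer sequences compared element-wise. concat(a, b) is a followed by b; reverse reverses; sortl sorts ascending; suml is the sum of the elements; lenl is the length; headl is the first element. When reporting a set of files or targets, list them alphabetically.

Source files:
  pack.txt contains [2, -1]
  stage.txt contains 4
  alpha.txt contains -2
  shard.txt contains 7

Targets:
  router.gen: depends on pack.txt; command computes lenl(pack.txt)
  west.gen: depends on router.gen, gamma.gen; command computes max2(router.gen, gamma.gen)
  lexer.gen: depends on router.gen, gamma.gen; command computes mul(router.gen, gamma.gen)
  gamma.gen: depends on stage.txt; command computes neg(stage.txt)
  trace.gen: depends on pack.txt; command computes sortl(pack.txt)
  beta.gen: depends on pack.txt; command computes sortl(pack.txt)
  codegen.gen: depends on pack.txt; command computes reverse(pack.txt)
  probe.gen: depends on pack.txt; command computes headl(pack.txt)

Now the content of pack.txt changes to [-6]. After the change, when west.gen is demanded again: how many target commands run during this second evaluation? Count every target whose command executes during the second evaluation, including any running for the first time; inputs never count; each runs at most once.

Initial pass — values computed on the first demand:
  gamma.gen = neg(4) = -4
  router.gen = lenl([2, -1]) = 2
  west.gen = max2(2, -4) = 2

Second demand — change propagation:
  router.gen: re-runs because pack.txt [2, -1]->[-6]; new result 1.
  west.gen: re-runs because router.gen 2->1; new result 1.

Run set: router.gen, west.gen (2 run).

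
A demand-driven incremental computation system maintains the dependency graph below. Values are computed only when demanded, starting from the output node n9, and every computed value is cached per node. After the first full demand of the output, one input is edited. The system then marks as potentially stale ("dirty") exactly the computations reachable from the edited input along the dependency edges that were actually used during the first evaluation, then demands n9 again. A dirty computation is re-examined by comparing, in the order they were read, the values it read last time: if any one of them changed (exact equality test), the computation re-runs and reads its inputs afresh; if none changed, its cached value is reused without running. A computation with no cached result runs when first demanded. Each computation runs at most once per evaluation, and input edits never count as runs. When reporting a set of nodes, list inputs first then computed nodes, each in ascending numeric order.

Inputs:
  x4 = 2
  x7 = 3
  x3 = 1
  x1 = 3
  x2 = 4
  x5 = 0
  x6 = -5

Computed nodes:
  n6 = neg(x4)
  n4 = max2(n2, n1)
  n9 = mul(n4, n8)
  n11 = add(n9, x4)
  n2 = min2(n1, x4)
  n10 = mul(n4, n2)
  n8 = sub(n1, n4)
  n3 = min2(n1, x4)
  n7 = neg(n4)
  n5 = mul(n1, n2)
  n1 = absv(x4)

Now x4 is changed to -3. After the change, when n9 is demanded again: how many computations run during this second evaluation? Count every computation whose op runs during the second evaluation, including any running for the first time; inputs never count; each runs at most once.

Computations that run: n1, n2, n4, n8, n9 — 5 in total.

First evaluation (everything demanded from the output):
  n1 = absv(2) = 2
  n2 = min2(2, 2) = 2
  n4 = max2(2, 2) = 2
  n8 = sub(2, 2) = 0
  n9 = mul(2, 0) = 0

Propagation after the edit:
  n1: runs — x4 2->-3; result 3.
  n2: runs — n1 2->3; x4 2->-3; result -3.
  n4: runs — n2 2->-3; n1 2->3; result 3.
  n8: runs — n1 2->3; n4 2->3; result 0 (same value as before).
  n9: runs — n4 2->3; result 0 (same value as before).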